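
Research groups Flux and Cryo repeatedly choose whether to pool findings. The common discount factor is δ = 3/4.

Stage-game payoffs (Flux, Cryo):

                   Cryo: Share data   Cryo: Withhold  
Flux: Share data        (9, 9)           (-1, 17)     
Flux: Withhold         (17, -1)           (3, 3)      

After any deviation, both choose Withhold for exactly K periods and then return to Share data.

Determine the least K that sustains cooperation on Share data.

IC: δ(1−δ^K)/(1−δ) ≥ (17−9)/(9−3) = 4/3.
With δ = 3/4: need 1 − δ^K ≥ 4/3·(1−3/4)/(3/4), i.e. δ^K ≤ 0.5556.
Since (3/4)^2 = 0.5625 and (3/4)^3 = 0.4219, the smallest such K is 3.

3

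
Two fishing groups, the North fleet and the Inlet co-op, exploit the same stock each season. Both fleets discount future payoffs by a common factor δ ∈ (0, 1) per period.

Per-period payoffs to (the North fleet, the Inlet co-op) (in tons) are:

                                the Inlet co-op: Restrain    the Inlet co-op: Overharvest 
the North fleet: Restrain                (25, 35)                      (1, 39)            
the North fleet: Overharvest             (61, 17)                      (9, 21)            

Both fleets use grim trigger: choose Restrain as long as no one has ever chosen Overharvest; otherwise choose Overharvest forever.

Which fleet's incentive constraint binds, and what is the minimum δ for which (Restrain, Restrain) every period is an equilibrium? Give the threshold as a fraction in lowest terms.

the North fleet; δ ≥ 9/13

For the North fleet: deviation gain 61−25 = 36, per-period punishment loss 25−9 = 16. IC gives δ ≥ 36/52 = 9/13.
For the Inlet co-op: gain 4, loss 14 per period, so δ ≥ 4/18 = 2/9.
The tighter constraint is the North fleet's, so cooperation needs δ ≥ 9/13.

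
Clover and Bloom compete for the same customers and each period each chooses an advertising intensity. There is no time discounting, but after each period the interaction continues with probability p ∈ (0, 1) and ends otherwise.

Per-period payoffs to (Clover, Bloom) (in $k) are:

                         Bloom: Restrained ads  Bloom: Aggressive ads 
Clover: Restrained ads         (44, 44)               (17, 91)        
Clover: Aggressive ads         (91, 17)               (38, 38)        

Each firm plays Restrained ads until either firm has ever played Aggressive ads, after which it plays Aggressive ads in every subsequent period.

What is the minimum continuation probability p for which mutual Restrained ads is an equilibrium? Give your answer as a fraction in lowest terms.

47/53

Expected cooperation value is 44 + p·44 + p²·44 + … = 44/(1−p); deviation gives 91 + p·38/(1−p).
44 ≥ 91(1−p) + 38p ⇒ 53p ≥ 47 ⇒ p ≥ 47/53.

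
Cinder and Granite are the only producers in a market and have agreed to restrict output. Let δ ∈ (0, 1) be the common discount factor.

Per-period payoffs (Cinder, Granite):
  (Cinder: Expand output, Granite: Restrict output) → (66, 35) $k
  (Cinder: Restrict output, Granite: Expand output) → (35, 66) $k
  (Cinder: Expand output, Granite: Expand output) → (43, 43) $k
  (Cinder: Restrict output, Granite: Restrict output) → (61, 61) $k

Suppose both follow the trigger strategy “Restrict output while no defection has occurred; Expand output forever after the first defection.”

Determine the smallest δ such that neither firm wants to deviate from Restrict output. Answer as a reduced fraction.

5/23

Cooperation forever yields 61 each period: 61/(1−δ).
Deviating yields 66 once, then 43 forever: 66 + 43δ/(1−δ).
No profitable deviation requires 61/(1−δ) ≥ 66 + 43δ/(1−δ).
Multiplying by (1−δ): 61 ≥ 66(1−δ) + 43δ = 66 − 23δ.
So 23δ ≥ 5, i.e. δ ≥ 5/23.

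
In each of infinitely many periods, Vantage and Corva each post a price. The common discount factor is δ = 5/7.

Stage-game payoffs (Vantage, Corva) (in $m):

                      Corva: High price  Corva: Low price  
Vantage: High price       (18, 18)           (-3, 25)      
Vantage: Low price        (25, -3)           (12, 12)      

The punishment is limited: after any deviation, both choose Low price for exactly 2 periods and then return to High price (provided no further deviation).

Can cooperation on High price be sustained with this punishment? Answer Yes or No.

Comparing payoff streams over the 3 periods until play realigns: cooperate → 18(1+δ+…+δ^2); deviate → 25 + 12(δ+…+δ^2).
Cooperation is sustained iff (18−12)(δ+…+δ^2) ≥ 25−18.
δ+…+δ^2 = 5/7·(1−(5/7)^2)/(1−5/7) = 1.2245, and (25−18)/(18−12) = 1.1667.
1.2245 ≥ 1.1667, so cooperation is sustainable.

Yes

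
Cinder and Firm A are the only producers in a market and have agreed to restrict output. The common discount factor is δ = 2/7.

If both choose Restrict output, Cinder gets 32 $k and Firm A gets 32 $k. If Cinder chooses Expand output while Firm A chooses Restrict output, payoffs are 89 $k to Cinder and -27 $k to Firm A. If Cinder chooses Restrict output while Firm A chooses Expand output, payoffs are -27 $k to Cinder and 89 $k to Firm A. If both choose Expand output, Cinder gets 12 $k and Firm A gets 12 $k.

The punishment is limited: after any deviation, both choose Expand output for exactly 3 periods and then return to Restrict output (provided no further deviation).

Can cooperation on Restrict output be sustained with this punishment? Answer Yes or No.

No

Comparing payoff streams over the 4 periods until play realigns: cooperate → 32(1+δ+…+δ^3); deviate → 89 + 12(δ+…+δ^3).
Cooperation is sustained iff (32−12)(δ+…+δ^3) ≥ 89−32.
δ+…+δ^3 = 2/7·(1−(2/7)^3)/(1−2/7) = 0.3907, and (89−32)/(32−12) = 2.8500.
0.3907 < 2.8500, so cooperation is not sustainable.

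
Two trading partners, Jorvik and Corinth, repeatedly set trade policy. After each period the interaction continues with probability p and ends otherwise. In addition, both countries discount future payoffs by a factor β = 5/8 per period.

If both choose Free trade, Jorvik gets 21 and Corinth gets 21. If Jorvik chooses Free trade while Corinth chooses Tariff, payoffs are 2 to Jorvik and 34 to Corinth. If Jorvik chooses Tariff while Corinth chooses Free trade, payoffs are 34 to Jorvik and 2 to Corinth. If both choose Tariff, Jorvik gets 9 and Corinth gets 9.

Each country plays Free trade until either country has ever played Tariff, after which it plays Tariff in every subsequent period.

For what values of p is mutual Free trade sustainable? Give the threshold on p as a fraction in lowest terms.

With continuation probability p and discount β, the effective per-period discount factor is βp.
Grim-trigger IC: βp ≥ (34−21)/(34−9) = 13/25.
So p ≥ (13/25)/(5/8) = 104/125.

104/125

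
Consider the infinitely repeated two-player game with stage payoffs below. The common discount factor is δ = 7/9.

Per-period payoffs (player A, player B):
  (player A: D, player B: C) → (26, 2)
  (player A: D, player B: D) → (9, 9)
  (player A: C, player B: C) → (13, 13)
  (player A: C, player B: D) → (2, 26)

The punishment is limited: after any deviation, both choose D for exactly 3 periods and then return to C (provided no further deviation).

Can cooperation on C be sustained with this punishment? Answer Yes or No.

Comparing payoff streams over the 4 periods until play realigns: cooperate → 13(1+δ+…+δ^3); deviate → 26 + 9(δ+…+δ^3).
Cooperation is sustained iff (13−9)(δ+…+δ^3) ≥ 26−13.
δ+…+δ^3 = 7/9·(1−(7/9)^3)/(1−7/9) = 1.8532, and (26−13)/(13−9) = 3.2500.
1.8532 < 3.2500, so cooperation is not sustainable.

No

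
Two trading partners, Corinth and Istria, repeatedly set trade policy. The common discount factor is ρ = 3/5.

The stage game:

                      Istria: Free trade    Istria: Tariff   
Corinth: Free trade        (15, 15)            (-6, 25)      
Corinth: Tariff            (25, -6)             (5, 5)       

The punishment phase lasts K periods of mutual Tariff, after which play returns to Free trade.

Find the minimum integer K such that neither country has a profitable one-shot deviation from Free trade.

3

IC: ρ(1−ρ^K)/(1−ρ) ≥ (25−15)/(15−5) = 1.
With ρ = 3/5: need 1 − ρ^K ≥ 1·(1−3/5)/(3/5), i.e. ρ^K ≤ 0.3333.
Since (3/5)^2 = 0.3600 and (3/5)^3 = 0.2160, the smallest such K is 3.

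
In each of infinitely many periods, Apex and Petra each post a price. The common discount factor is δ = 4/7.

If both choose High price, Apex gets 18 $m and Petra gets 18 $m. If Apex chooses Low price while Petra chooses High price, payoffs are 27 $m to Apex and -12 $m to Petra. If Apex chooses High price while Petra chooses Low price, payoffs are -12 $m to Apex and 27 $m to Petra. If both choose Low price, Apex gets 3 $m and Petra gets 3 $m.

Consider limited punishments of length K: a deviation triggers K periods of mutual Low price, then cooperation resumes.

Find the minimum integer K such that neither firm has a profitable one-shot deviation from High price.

2

Need Σ_{k=1}^{K} δ^k ≥ (27−18)/(18−3) = 0.6000 at δ = 4/7.
At K = 1 the sum is 0.5714 < 0.6000; at K = 2 it is 0.8980 ≥ 0.6000.
So the minimum punishment length is K = 2.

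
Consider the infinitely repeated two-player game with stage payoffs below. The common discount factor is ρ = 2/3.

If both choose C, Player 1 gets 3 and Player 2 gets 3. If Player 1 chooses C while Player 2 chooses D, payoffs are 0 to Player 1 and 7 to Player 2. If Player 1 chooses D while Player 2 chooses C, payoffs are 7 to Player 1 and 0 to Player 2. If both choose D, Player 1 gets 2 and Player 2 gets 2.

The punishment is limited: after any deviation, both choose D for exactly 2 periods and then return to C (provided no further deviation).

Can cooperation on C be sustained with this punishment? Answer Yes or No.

A one-shot deviation gives 7 now, then 2 for 2 periods, then back to 3.
Gain from deviating: (7−3) today; loss: (3−2) in each of the next 2 periods.
No-deviation condition: (3−2)(ρ+…+ρ^2) ≥ 7−3, i.e. ρ+…+ρ^2 ≥ 4.
At ρ = 2/3: ρ+…+ρ^2 = 1.1111 < 4.0000.
So cooperation is not sustainable.

No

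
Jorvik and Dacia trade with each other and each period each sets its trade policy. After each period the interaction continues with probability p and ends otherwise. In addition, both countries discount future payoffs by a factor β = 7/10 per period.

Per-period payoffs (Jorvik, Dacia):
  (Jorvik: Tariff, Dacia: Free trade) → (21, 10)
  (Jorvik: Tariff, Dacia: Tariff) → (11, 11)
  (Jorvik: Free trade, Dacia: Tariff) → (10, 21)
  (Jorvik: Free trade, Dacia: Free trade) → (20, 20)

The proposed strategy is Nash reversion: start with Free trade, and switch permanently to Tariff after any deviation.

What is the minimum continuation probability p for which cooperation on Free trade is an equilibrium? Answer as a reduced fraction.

1/7

Expected continuation weight on next period's payoff is β·p = 7/10·p, which plays the role of the discount factor.
Cooperation requires 7/10·p ≥ (21−20)/(21−11) = 1/10, hence p ≥ 1/7.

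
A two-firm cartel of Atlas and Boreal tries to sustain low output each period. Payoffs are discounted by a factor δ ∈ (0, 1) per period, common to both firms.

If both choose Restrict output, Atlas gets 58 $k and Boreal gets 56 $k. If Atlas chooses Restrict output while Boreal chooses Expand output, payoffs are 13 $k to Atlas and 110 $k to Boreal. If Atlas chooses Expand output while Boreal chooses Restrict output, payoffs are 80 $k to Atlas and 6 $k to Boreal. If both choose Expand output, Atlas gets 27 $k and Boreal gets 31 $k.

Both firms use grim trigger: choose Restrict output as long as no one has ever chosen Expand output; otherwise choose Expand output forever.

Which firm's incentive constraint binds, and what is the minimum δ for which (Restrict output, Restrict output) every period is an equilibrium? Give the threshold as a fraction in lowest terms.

Atlas: cooperation gives 58 each period; deviation gives 80 once then 27 forever.
  58/(1−δ) ≥ 80 + 27δ/(1−δ) ⇒ δ ≥ 22/53.
Boreal: cooperation gives 56 each period; deviation gives 110 once then 31 forever.
  δ ≥ 54/79.
Both must hold, so the binding constraint is Boreal's: δ ≥ 54/79.

Boreal; δ ≥ 54/79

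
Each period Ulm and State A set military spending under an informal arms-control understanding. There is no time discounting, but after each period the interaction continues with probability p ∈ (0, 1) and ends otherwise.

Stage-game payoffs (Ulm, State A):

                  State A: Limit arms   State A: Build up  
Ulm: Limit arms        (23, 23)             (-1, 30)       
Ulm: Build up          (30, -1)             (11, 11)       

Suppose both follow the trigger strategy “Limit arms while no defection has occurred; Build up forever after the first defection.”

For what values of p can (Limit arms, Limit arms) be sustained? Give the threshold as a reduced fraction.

Expected cooperation value is 23 + p·23 + p²·23 + … = 23/(1−p); deviation gives 30 + p·11/(1−p).
23 ≥ 30(1−p) + 11p ⇒ 19p ≥ 7 ⇒ p ≥ 7/19.

7/19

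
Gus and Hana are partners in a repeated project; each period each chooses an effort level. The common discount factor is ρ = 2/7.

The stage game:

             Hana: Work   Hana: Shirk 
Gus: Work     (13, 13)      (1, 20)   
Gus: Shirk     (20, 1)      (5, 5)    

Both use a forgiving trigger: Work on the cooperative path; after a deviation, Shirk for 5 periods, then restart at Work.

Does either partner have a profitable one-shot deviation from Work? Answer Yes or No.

Yes

Comparing payoff streams over the 6 periods until play realigns: cooperate → 13(1+ρ+…+ρ^5); deviate → 20 + 5(ρ+…+ρ^5).
Cooperation is sustained iff (13−5)(ρ+…+ρ^5) ≥ 20−13.
ρ+…+ρ^5 = 2/7·(1−(2/7)^5)/(1−2/7) = 0.3992, and (20−13)/(13−5) = 0.8750.
0.3992 < 0.8750, so cooperation is not sustainable.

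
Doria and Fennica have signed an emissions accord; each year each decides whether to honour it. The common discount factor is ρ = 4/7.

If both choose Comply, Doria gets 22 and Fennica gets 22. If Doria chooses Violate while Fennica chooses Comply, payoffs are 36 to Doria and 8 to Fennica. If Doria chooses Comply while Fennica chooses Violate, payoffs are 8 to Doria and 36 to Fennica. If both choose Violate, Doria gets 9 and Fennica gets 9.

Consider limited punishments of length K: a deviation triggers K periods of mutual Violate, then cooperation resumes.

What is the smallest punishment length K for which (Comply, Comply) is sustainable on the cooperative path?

3

IC: ρ(1−ρ^K)/(1−ρ) ≥ (36−22)/(22−9) = 14/13.
With ρ = 4/7: need 1 − ρ^K ≥ 14/13·(1−4/7)/(4/7), i.e. ρ^K ≤ 0.1923.
Since (4/7)^2 = 0.3265 and (4/7)^3 = 0.1866, the smallest such K is 3.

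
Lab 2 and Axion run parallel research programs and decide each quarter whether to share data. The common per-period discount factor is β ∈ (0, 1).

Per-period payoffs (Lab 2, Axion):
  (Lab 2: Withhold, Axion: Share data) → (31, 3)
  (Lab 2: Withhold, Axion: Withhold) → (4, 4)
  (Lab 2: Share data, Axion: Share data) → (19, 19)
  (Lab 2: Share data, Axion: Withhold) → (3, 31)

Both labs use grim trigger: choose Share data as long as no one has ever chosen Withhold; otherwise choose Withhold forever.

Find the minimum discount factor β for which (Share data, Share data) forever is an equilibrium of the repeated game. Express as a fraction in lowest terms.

19/(1−β) ≥ 31 + 4β/(1−β)
19 ≥ 31 − 27β
β ≥ 12/27 = 4/9.

4/9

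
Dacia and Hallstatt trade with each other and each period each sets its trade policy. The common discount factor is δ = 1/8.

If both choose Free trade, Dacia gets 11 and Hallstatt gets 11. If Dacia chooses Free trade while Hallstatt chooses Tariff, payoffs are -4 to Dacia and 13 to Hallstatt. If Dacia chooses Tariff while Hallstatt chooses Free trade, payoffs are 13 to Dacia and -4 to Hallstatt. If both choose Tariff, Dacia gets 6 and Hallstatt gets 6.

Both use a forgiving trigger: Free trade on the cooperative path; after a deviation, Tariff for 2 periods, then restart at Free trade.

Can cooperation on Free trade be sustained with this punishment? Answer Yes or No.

No

A one-shot deviation gives 13 now, then 6 for 2 periods, then back to 11.
Gain from deviating: (13−11) today; loss: (11−6) in each of the next 2 periods.
No-deviation condition: (11−6)(δ+…+δ^2) ≥ 13−11, i.e. δ+…+δ^2 ≥ 2/5.
At δ = 1/8: δ+…+δ^2 = 0.1406 < 0.4000.
So cooperation is not sustainable.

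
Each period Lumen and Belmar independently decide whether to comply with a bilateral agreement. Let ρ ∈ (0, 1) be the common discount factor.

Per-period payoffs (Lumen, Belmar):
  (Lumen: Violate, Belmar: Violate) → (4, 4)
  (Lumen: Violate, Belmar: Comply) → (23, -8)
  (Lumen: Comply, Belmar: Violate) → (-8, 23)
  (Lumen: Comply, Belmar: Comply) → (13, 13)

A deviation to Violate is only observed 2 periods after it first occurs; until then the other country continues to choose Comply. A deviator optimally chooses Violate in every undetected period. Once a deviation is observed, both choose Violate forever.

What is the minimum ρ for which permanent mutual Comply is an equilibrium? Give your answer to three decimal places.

A deviator earns 23 for 2 periods, then 4 forever; cooperating earns 13 forever. Multiplying the IC by (1−ρ):
13 ≥ 23(1−ρ^2) + 4ρ^2, so 19·ρ^2 ≥ 10 and ρ^2 ≥ 10/19.
ρ ≥ (10/19)^(1/2) ≈ 0.725.

0.725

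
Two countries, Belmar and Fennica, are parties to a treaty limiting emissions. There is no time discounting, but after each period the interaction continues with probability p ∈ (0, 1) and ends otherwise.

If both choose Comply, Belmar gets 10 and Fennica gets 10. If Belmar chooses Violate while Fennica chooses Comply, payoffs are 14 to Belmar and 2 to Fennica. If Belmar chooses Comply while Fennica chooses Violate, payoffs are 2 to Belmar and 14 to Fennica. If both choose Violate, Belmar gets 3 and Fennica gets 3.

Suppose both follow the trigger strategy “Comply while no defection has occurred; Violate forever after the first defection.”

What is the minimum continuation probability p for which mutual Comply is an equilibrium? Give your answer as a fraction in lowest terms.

With no time discounting, the continuation probability p plays the role of the discount factor.
Grim-trigger IC: 10/(1−p) ≥ 14 + 3p/(1−p) ⇒ p ≥ (14−10)/(14−3) = 4/11.

4/11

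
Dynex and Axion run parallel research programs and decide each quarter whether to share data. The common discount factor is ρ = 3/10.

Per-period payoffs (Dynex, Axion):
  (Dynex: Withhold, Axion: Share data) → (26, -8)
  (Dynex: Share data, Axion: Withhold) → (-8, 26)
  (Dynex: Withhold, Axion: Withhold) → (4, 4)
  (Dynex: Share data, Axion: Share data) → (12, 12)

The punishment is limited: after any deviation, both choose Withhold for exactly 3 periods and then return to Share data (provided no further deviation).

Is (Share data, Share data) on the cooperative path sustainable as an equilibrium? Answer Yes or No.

A one-shot deviation gives 26 now, then 4 for 3 periods, then back to 12.
Gain from deviating: (26−12) today; loss: (12−4) in each of the next 3 periods.
No-deviation condition: (12−4)(ρ+…+ρ^3) ≥ 26−12, i.e. ρ+…+ρ^3 ≥ 7/4.
At ρ = 3/10: ρ+…+ρ^3 = 0.4170 < 1.7500.
So cooperation is not sustainable.

No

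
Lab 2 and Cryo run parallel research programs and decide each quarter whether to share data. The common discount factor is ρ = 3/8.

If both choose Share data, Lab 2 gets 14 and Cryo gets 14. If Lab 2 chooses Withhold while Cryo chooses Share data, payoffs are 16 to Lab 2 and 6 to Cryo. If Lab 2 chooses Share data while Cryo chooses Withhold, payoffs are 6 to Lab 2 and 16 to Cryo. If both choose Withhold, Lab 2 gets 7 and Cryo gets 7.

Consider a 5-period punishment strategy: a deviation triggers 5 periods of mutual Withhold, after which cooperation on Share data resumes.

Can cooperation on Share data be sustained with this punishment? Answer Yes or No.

A one-shot deviation gives 16 now, then 7 for 5 periods, then back to 14.
Gain from deviating: (16−14) today; loss: (14−7) in each of the next 5 periods.
No-deviation condition: (14−7)(ρ+…+ρ^5) ≥ 16−14, i.e. ρ+…+ρ^5 ≥ 2/7.
At ρ = 3/8: ρ+…+ρ^5 = 0.5956 ≥ 0.2857.
So cooperation is sustainable.

Yes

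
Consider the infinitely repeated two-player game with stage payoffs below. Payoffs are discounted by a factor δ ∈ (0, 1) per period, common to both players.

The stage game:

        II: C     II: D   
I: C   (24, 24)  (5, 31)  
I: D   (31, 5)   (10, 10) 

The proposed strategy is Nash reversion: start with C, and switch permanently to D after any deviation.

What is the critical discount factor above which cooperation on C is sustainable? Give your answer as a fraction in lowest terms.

Under grim trigger the critical discount factor is (T−C)/(T−P) with T = 31, C = 24, P = 10.
δ* = (31−24)/(31−10) = 7/21 = 1/3.

1/3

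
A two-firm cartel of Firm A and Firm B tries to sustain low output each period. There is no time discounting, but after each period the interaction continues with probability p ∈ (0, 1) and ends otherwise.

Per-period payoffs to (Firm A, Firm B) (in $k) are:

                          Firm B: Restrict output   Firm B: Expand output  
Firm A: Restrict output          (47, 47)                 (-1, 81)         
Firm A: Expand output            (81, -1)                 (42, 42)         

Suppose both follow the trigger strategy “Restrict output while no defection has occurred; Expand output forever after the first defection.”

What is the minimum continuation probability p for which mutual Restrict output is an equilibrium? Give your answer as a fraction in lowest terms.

34/39

Expected cooperation value is 47 + p·47 + p²·47 + … = 47/(1−p); deviation gives 81 + p·42/(1−p).
47 ≥ 81(1−p) + 42p ⇒ 39p ≥ 34 ⇒ p ≥ 34/39.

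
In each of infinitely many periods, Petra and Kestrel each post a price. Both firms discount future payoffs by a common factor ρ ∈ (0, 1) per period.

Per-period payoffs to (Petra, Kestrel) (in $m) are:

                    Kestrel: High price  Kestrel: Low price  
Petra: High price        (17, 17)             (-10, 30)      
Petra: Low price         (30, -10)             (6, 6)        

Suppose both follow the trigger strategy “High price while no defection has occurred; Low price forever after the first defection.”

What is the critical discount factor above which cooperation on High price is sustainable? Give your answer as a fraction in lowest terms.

One-period gain from deviating is 30 − 17 = 13. The loss is 17 − 6 = 11 in every subsequent period, with present value 11·ρ/(1−ρ).
Deviation is unprofitable when 11·ρ/(1−ρ) ≥ 13, i.e. ρ/(1−ρ) ≥ 13/11.
Equivalently ρ ≥ 13/(13+11) = 13/24.

13/24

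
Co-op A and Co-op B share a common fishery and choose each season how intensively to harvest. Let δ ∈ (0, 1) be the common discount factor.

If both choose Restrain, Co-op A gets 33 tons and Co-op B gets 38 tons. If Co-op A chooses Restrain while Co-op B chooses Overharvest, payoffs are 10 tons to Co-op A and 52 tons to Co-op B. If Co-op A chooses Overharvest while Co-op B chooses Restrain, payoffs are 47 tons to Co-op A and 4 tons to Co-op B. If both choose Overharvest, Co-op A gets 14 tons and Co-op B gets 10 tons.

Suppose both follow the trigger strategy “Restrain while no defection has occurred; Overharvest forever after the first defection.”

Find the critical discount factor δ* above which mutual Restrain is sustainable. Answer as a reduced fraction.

14/33

Co-op A's threshold: (47−33)/(47−14) = 14/33.
Co-op B's threshold: (52−38)/(52−10) = 1/3.
14/33 > 1/3, so Co-op A binds and δ* = 14/33.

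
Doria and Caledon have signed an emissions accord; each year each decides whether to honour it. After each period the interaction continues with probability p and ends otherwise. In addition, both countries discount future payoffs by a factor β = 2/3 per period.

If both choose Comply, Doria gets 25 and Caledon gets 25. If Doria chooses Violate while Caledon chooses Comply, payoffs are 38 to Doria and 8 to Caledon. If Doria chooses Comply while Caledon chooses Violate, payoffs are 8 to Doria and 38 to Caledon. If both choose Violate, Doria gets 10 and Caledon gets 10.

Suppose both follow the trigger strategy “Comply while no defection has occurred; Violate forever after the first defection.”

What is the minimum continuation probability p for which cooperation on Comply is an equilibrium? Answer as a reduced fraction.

39/56

With continuation probability p and discount β, the effective per-period discount factor is βp.
Grim-trigger IC: βp ≥ (38−25)/(38−10) = 13/28.
So p ≥ (13/28)/(2/3) = 39/56.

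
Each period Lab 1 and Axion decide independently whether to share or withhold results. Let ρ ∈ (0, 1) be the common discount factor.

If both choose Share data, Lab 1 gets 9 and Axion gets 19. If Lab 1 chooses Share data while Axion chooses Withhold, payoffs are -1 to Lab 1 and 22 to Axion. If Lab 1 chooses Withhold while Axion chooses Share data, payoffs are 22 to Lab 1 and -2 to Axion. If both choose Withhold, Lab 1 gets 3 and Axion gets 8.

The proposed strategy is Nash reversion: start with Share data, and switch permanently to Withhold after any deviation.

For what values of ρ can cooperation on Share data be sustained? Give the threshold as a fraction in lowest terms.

For Lab 1: deviation gain 22−9 = 13, per-period punishment loss 9−3 = 6. IC gives ρ ≥ 13/19.
For Axion: gain 3, loss 11 per period, so ρ ≥ 3/14.
The tighter constraint is Lab 1's, so cooperation needs ρ ≥ 13/19.

13/19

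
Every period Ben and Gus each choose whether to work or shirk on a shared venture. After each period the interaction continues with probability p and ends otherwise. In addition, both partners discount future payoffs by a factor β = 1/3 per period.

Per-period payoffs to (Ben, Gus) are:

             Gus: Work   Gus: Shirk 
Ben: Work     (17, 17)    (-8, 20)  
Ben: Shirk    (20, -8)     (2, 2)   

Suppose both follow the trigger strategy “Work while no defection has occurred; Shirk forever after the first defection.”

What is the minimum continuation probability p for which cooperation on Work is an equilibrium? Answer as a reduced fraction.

With continuation probability p and discount β, the effective per-period discount factor is βp.
Grim-trigger IC: βp ≥ (20−17)/(20−2) = 1/6.
So p ≥ (1/6)/(1/3) = 1/2.

1/2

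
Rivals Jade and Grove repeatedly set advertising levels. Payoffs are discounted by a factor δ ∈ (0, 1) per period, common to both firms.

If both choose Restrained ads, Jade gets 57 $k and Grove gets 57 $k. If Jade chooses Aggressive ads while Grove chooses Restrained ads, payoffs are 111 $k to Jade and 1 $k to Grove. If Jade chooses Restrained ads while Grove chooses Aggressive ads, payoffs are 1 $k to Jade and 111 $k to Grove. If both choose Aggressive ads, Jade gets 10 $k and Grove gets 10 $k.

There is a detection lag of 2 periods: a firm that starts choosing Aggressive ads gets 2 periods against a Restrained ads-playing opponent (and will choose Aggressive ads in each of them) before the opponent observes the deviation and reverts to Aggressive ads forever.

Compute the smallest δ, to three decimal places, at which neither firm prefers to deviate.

0.731

The best deviation is to choose Aggressive ads for all 2 undetected periods, earning 111 each, then 10 forever once detected.
Deviation value: 111(1−δ^2)/(1−δ) + 10δ^2/(1−δ); cooperation value: 57/(1−δ).
IC: 57 ≥ 111(1−δ^2) + 10δ^2 = 111 − 101δ^2.
So δ^2 ≥ 54/101, giving δ ≥ (54/101)^(1/2) ≈ 0.731.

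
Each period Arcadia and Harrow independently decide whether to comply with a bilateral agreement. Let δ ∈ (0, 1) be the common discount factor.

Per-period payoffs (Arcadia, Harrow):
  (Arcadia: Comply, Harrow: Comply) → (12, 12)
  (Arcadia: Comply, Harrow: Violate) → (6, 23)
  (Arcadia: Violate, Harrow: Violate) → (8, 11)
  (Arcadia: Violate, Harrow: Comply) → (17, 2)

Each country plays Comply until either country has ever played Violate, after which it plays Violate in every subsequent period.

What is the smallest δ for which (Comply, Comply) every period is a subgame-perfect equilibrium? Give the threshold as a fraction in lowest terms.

Arcadia: cooperation gives 12 each period; deviation gives 17 once then 8 forever.
  12/(1−δ) ≥ 17 + 8δ/(1−δ) ⇒ δ ≥ 5/9.
Harrow: cooperation gives 12 each period; deviation gives 23 once then 11 forever.
  δ ≥ 11/12.
Both must hold, so the binding constraint is Harrow's: δ ≥ 11/12.

11/12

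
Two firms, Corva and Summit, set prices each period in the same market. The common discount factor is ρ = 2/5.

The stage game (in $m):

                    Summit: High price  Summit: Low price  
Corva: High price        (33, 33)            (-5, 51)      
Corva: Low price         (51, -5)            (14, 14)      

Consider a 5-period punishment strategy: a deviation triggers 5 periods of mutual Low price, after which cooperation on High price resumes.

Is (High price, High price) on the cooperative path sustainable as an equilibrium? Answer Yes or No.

A one-shot deviation gives 51 now, then 14 for 5 periods, then back to 33.
Gain from deviating: (51−33) today; loss: (33−14) in each of the next 5 periods.
No-deviation condition: (33−14)(ρ+…+ρ^5) ≥ 51−33, i.e. ρ+…+ρ^5 ≥ 18/19.
At ρ = 2/5: ρ+…+ρ^5 = 0.6598 < 0.9474.
So cooperation is not sustainable.

No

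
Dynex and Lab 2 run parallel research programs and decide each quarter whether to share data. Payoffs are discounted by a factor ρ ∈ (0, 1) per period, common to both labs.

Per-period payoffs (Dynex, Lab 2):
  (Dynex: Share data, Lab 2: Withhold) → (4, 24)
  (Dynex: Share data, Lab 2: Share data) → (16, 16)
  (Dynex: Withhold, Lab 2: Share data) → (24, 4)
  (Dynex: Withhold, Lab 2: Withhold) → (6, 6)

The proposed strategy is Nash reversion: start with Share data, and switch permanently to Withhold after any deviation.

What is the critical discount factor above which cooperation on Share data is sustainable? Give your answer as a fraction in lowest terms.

One-period gain from deviating is 24 − 16 = 8. The loss is 16 − 6 = 10 in every subsequent period, with present value 10·ρ/(1−ρ).
Deviation is unprofitable when 10·ρ/(1−ρ) ≥ 8, i.e. ρ/(1−ρ) ≥ 4/5.
Equivalently ρ ≥ 8/(8+10) = 4/9.

4/9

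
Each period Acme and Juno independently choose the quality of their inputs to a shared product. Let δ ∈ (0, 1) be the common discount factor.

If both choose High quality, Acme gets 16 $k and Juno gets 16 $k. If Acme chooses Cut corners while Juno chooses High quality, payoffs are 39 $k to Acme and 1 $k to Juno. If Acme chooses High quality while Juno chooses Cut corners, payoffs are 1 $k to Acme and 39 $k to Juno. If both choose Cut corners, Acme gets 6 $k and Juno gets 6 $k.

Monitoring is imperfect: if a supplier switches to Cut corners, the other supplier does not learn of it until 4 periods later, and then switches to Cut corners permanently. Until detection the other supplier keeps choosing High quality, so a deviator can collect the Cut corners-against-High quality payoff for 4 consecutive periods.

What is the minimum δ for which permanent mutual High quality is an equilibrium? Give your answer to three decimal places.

0.914

Deviating for the 4 undetected periods gains 39−16 = 23 per period over cooperation, then loses 16−6 = 10 per period forever once punishment starts.
Gain: 23(1 + δ + … + δ^3); loss: 10·δ^4/(1−δ).
No profitable deviation ⇔ 23(1−δ^4) ≤ 10·δ^4, i.e. δ^4 ≥ 23/(23+10) = 23/33.
Hence δ ≥ (23/33)^(1/4) ≈ 0.914.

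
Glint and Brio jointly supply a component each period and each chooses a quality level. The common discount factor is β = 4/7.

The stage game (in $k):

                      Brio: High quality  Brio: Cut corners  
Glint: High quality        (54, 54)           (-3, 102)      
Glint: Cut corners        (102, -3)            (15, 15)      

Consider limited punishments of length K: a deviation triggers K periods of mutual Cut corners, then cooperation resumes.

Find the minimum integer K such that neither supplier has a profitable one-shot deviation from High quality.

Need Σ_{k=1}^{K} β^k ≥ (102−54)/(54−15) = 1.2308 at β = 4/7.
At K = 4 the sum is 1.1912 < 1.2308; at K = 5 it is 1.2521 ≥ 1.2308.
So the minimum punishment length is K = 5.

5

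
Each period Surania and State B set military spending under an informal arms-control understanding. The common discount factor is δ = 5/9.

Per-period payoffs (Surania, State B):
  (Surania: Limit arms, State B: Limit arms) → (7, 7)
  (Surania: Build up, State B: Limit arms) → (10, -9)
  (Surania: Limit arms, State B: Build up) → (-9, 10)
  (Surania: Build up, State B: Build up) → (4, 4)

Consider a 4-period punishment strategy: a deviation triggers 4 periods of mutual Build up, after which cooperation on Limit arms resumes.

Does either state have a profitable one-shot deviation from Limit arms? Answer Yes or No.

Comparing payoff streams over the 5 periods until play realigns: cooperate → 7(1+δ+…+δ^4); deviate → 10 + 4(δ+…+δ^4).
Cooperation is sustained iff (7−4)(δ+…+δ^4) ≥ 10−7.
δ+…+δ^4 = 5/9·(1−(5/9)^4)/(1−5/9) = 1.1309, and (10−7)/(7−4) = 1.0000.
1.1309 ≥ 1.0000, so cooperation is sustainable.

No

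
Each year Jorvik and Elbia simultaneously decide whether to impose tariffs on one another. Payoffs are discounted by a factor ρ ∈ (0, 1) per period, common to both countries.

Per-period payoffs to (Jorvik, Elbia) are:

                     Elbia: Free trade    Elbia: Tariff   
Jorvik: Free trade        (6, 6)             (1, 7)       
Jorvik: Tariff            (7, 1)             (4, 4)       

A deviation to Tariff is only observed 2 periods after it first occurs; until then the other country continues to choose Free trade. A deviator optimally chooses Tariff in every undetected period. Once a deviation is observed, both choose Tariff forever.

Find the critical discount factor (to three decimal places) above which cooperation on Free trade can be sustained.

Deviating for the 2 undetected periods gains 7−6 = 1 per period over cooperation, then loses 6−4 = 2 per period forever once punishment starts.
Gain: 1(1 + ρ + … + ρ^1); loss: 2·ρ^2/(1−ρ).
No profitable deviation ⇔ 1(1−ρ^2) ≤ 2·ρ^2, i.e. ρ^2 ≥ 1/(1+2) = 1/3.
Hence ρ ≥ (1/3)^(1/2) ≈ 0.577.

0.577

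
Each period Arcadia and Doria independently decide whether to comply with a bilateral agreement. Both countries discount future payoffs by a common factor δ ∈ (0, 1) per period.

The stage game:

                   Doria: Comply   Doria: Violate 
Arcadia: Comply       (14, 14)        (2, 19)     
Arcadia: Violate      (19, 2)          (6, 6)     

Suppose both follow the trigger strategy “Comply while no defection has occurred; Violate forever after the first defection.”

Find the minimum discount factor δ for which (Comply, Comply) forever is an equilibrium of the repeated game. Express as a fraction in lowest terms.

5/13

14/(1−δ) ≥ 19 + 6δ/(1−δ)
14 ≥ 19 − 13δ
δ ≥ 5/13.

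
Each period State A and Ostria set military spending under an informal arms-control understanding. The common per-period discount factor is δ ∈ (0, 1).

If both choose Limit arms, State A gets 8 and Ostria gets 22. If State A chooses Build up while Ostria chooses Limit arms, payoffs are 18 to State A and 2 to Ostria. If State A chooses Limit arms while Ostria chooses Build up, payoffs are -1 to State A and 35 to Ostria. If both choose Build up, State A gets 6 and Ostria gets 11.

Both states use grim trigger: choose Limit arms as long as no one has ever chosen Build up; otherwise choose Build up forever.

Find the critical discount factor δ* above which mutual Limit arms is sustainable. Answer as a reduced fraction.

5/6

For State A: deviation gain 18−8 = 10, per-period punishment loss 8−6 = 2. IC gives δ ≥ 10/12 = 5/6.
For Ostria: gain 13, loss 11 per period, so δ ≥ 13/24.
The tighter constraint is State A's, so cooperation needs δ ≥ 5/6.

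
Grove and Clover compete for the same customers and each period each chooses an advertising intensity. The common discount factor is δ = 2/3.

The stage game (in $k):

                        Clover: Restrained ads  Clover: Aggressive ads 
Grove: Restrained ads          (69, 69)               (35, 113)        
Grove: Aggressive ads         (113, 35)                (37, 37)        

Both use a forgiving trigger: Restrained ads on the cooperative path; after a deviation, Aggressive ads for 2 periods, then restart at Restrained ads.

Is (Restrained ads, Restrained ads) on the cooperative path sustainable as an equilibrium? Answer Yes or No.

A one-shot deviation gives 113 now, then 37 for 2 periods, then back to 69.
Gain from deviating: (113−69) today; loss: (69−37) in each of the next 2 periods.
No-deviation condition: (69−37)(δ+…+δ^2) ≥ 113−69, i.e. δ+…+δ^2 ≥ 11/8.
At δ = 2/3: δ+…+δ^2 = 1.1111 < 1.3750.
So cooperation is not sustainable.

No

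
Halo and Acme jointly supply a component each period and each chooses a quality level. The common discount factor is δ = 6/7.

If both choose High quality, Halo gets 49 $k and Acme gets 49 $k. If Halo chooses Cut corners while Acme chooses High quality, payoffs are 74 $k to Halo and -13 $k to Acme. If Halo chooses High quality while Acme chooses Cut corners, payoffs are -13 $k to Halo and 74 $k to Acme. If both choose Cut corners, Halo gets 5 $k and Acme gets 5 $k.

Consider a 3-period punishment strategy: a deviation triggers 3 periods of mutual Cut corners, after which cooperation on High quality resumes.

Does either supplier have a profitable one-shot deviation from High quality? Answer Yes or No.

Comparing payoff streams over the 4 periods until play realigns: cooperate → 49(1+δ+…+δ^3); deviate → 74 + 5(δ+…+δ^3).
Cooperation is sustained iff (49−5)(δ+…+δ^3) ≥ 74−49.
δ+…+δ^3 = 6/7·(1−(6/7)^3)/(1−6/7) = 2.2216, and (74−49)/(49−5) = 0.5682.
2.2216 ≥ 0.5682, so cooperation is sustainable.

No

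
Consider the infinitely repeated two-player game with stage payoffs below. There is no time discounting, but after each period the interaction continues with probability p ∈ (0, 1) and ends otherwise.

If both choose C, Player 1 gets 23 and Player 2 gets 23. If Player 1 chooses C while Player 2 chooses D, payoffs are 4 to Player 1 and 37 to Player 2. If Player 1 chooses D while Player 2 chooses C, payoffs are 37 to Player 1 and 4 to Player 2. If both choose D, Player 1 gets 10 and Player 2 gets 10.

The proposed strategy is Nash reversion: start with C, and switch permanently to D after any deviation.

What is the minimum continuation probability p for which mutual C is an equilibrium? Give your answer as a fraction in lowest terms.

Expected cooperation value is 23 + p·23 + p²·23 + … = 23/(1−p); deviation gives 37 + p·10/(1−p).
23 ≥ 37(1−p) + 10p ⇒ 27p ≥ 14 ⇒ p ≥ 14/27.

14/27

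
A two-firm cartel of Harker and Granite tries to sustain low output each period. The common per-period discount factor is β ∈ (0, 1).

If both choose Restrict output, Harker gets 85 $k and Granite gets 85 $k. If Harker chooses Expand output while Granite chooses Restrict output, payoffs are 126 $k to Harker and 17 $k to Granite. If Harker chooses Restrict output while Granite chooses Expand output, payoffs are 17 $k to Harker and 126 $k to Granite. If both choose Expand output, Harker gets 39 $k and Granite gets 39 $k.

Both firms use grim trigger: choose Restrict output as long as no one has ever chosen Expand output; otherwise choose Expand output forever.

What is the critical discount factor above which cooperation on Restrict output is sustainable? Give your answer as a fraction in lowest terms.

Cooperation forever yields 85 each period: 85/(1−β).
Deviating yields 126 once, then 39 forever: 126 + 39β/(1−β).
No profitable deviation requires 85/(1−β) ≥ 126 + 39β/(1−β).
Multiplying by (1−β): 85 ≥ 126(1−β) + 39β = 126 − 87β.
So 87β ≥ 41, i.e. β ≥ 41/87.

41/87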